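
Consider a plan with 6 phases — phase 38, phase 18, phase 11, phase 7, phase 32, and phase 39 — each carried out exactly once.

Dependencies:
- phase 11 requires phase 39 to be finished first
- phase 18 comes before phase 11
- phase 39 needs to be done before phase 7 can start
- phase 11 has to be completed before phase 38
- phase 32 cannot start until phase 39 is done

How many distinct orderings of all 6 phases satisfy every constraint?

2 phases have no prerequisites (phase 18, phase 39), so any of them could come first.
Counting all ways to extend the partial order to a total order gives 32.

32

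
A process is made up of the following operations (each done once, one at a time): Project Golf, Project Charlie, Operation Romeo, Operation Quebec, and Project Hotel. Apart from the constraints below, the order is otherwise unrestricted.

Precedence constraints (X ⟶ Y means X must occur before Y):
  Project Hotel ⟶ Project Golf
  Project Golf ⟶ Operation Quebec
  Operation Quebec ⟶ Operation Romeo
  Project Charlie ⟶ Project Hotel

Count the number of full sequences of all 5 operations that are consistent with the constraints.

Project Charlie is the only operation with nothing required before it, so every ordering starts there.
Continuing from there, at each step only one operation has all its prerequisites placed, so the ordering is fully determined — there is exactly 1.

1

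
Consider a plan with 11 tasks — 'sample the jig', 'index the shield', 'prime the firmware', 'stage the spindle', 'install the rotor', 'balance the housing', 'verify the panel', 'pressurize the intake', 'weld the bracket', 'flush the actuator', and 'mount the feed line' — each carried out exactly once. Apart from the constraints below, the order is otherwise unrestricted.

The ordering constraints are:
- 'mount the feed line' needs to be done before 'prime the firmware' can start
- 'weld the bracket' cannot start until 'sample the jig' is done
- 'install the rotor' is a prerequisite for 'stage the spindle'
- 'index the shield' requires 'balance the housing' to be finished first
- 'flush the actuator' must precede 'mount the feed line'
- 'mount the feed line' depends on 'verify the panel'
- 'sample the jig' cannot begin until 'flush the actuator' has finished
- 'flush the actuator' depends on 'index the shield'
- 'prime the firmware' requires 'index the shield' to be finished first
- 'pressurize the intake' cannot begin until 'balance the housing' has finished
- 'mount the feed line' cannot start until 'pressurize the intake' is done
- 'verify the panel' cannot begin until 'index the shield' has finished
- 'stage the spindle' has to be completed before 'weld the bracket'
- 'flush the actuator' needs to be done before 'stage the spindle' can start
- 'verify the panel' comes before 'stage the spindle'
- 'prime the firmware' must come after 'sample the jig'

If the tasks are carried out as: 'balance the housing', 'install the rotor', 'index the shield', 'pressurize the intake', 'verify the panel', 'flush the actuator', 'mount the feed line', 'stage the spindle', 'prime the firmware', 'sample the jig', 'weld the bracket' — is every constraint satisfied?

Here 'sample the jig' comes after 'prime the firmware'.
Since 'sample the jig' is required before 'prime the firmware', the ordering is invalid.

No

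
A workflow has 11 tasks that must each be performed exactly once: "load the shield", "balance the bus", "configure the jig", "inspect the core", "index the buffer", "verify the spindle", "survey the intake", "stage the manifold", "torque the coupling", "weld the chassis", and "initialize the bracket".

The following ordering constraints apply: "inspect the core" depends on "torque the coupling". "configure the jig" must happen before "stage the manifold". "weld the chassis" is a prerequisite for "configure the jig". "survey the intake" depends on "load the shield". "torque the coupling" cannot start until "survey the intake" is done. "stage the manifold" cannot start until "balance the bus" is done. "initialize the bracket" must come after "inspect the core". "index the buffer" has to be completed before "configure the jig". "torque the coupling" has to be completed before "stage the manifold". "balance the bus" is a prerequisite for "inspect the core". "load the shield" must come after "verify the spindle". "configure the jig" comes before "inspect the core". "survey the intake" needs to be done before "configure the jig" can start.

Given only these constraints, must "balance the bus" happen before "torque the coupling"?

No

"balance the bus" and "torque the coupling" are not related by any chain of constraints.
There exist valid orderings with "torque the coupling" before "balance the bus", so "balance the bus" is not required to come first.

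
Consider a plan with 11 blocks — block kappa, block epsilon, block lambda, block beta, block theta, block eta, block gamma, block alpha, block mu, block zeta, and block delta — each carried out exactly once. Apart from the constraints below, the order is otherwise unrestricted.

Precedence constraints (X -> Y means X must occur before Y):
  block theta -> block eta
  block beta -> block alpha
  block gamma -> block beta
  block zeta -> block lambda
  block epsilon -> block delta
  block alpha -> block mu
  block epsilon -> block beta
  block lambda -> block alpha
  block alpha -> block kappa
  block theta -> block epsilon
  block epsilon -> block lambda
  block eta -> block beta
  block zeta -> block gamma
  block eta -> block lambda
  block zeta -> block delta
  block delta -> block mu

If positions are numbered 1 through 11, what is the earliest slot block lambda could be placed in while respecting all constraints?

5

Working backwards through the constraints from block lambda, its full set of required predecessors is block epsilon, block theta, block eta, block zeta — 4 of them.
With 4 mandatory predecessors, the earliest block lambda can sit is position 4+1 = 5, and placing just those 4 first achieves it.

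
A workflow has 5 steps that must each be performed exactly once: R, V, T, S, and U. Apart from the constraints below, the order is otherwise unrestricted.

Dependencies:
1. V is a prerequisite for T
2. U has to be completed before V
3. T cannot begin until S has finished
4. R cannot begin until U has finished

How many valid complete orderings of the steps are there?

11

The steps with no prerequisites are S, U; any of them can be placed first.
Enumerating by repeatedly choosing an available step (one whose prerequisites are all placed) gives 11 distinct complete orderings.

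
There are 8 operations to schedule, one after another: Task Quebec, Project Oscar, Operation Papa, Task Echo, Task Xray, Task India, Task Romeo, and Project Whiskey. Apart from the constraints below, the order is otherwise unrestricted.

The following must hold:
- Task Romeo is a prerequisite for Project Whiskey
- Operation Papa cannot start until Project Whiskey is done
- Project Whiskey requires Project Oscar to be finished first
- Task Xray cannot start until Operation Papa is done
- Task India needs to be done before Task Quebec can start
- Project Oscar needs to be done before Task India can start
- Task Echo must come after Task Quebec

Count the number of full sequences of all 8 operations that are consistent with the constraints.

55

The operations with no prerequisites are Project Oscar, Task Romeo; any of them can be placed first.
Systematically extending each partial ordering one operation at a time and counting, there are 55 complete orderings.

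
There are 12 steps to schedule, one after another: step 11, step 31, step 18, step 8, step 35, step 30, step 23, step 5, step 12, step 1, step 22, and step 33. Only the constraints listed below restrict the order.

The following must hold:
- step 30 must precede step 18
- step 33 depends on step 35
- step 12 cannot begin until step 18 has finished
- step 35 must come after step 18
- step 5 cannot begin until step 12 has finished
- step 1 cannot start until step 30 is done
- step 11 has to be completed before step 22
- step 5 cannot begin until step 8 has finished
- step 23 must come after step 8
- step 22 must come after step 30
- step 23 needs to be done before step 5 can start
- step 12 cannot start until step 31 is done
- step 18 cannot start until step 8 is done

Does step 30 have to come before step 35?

Chaining the stated constraints: step 30 → step 18 → step 35.
So step 30 must precede step 35 in any valid ordering.

Yes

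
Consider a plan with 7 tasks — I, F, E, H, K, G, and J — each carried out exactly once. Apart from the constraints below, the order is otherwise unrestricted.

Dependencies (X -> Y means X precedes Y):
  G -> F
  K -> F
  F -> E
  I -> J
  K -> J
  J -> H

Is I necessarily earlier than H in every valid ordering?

Yes

Tracing the constraints gives a chain: I → J → H.
So I must precede H in any valid ordering.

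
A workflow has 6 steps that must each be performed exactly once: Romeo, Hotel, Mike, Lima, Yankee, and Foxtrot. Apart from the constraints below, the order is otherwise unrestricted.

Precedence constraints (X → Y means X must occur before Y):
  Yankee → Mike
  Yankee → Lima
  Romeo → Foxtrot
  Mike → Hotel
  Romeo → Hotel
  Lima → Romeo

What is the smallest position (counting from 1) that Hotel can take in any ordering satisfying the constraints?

5

Every step that must precede Hotel has to come before it. Tracing all chains that end at Hotel, those steps are: Romeo, Mike, Lima, Yankee — 4 in total.
So at minimum 4 steps come before Hotel, putting Hotel no earlier than position 5. That position is achievable by scheduling exactly those predecessors first.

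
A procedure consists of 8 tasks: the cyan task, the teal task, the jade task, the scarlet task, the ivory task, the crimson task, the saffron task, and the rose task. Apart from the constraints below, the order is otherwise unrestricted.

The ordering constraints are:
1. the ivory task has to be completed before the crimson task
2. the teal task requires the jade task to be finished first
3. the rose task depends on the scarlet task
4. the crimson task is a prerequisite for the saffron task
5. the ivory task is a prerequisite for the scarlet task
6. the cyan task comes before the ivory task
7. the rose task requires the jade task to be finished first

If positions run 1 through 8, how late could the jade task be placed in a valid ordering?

Every task that must follow the jade task has to come after it. Tracing all chains starting from the jade task, those tasks are: the teal task, the rose task — 2 in total.
So at least 2 tasks follow the jade task, putting the jade task no later than position 6. That position is achievable by scheduling everything else first.

6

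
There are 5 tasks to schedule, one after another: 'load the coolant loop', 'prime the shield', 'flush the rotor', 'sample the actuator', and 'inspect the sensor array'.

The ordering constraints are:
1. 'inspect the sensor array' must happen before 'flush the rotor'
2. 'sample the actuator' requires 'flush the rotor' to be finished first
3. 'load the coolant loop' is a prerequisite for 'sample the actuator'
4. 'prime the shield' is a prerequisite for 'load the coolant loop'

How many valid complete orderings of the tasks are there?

6

The tasks with no prerequisites are 'prime the shield', 'inspect the sensor array'; any of them can be placed first.
Enumerating by repeatedly choosing an available task (one whose prerequisites are all placed) gives 6 distinct complete orderings.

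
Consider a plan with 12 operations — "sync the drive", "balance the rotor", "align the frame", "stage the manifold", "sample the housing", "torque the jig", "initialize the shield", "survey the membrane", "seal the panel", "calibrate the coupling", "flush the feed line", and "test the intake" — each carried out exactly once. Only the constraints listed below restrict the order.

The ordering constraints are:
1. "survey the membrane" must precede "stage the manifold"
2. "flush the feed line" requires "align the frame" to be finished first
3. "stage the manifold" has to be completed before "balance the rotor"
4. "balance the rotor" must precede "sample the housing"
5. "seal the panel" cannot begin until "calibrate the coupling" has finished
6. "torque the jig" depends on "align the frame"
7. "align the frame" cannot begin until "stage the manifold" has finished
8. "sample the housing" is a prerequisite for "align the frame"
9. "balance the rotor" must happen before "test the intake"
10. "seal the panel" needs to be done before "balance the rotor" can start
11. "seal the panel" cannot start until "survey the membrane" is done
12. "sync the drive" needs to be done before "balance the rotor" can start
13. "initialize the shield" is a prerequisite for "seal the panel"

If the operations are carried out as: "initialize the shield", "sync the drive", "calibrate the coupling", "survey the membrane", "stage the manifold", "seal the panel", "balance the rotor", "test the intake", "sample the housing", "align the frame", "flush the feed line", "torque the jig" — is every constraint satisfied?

Every stated constraint is respected: "initialize the shield" sits at position 1, ahead of "seal the panel" at position 6, and each of the other listed pairs likewise has the predecessor earlier in the sequence.

Yes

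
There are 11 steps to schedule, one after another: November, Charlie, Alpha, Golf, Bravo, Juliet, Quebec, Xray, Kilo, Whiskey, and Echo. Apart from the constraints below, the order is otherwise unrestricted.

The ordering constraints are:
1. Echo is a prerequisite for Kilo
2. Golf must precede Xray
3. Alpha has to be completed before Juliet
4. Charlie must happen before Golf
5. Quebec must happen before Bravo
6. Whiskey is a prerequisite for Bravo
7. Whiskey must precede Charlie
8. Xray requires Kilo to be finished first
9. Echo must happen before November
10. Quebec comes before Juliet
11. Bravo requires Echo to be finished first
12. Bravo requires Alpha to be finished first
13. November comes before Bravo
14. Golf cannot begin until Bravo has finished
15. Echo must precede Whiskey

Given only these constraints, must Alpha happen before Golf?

Yes

Chaining the stated constraints: Alpha → Bravo → Golf.
So Alpha must precede Golf in any valid ordering.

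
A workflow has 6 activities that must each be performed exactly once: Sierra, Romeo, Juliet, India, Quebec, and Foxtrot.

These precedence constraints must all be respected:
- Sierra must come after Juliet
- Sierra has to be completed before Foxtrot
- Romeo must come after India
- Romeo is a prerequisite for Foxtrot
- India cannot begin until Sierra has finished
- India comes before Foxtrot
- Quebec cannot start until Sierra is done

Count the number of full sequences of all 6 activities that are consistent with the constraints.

4

Juliet is the only activity with nothing required before it, so every ordering starts there.
Enumerating by repeatedly choosing an available activity (one whose prerequisites are all placed) gives 4 distinct complete orderings.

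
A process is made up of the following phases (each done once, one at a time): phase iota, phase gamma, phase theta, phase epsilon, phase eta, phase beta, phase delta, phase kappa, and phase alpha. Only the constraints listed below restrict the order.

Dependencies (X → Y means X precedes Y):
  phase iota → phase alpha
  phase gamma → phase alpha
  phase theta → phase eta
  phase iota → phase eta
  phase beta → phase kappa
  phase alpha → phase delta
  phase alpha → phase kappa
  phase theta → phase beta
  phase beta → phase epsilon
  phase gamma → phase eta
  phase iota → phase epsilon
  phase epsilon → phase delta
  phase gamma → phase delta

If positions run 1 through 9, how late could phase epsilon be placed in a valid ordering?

The only phase forced after phase epsilon (directly or by a chain) is phase delta.
So at least 1 phase follows phase epsilon, putting phase epsilon no later than position 8. That position is achievable by scheduling everything else first.

8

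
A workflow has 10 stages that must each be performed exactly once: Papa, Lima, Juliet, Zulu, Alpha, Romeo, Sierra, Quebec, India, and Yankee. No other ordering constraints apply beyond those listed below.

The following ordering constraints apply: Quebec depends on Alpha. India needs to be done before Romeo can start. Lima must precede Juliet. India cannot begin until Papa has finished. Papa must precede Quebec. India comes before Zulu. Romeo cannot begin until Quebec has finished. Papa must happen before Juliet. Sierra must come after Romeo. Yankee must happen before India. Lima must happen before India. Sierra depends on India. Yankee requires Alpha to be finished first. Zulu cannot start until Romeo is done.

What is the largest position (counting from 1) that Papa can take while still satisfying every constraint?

4

Every stage that must follow Papa has to come after it. Tracing all chains starting from Papa, those stages are: Juliet, Zulu, Romeo, Sierra, Quebec, India — 6 in total.
So at least 6 stages follow Papa, putting Papa no later than position 4. That position is achievable by scheduling everything else first.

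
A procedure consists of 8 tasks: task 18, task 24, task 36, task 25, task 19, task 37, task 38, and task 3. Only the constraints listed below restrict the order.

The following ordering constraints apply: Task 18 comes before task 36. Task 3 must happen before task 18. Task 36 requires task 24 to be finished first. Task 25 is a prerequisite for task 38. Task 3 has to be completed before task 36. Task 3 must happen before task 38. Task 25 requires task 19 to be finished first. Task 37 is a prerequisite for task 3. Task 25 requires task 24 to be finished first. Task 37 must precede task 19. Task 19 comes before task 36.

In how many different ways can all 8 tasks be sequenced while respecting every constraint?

The tasks with no prerequisites are task 24, task 37; any of them can be placed first.
Systematically extending each partial ordering one task at a time and counting, there are 78 complete orderings.

78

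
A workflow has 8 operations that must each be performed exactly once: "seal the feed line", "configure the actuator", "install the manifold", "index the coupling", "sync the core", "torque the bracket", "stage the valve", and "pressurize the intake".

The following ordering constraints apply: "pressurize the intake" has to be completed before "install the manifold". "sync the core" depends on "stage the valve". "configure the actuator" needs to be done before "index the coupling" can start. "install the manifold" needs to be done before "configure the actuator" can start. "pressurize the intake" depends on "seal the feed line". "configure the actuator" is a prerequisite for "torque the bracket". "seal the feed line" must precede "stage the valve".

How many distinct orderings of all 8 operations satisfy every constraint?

"seal the feed line" is the only operation with nothing required before it, so every ordering starts there.
Systematically extending each partial ordering one operation at a time and counting, there are 42 complete orderings.

42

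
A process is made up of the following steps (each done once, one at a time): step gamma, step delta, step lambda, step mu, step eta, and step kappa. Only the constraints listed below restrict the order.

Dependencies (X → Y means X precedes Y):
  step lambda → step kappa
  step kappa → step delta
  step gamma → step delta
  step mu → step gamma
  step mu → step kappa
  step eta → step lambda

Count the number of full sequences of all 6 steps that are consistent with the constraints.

9

2 steps have no prerequisites (step mu, step eta), so any of them could come first.
Enumerating by repeatedly choosing an available step (one whose prerequisites are all placed) gives 9 distinct complete orderings.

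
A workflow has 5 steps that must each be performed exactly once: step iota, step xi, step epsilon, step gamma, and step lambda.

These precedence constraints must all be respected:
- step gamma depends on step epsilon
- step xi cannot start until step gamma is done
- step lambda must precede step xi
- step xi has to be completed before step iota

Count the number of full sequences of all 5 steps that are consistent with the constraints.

3

The steps with no prerequisites are step epsilon, step lambda; any of them can be placed first.
Systematically extending each partial ordering one step at a time and counting, there are 3 complete orderings.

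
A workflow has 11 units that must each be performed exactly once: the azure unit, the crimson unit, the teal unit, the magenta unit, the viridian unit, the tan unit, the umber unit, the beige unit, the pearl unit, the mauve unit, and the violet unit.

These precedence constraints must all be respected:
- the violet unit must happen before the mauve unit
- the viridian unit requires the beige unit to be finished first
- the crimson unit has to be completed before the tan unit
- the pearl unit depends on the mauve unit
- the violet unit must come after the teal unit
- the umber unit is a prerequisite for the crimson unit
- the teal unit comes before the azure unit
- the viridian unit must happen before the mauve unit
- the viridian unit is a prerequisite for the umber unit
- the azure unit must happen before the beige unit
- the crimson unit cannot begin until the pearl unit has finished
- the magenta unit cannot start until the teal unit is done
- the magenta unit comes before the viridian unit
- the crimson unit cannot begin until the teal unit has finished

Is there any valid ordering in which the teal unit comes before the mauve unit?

Yes

The constraints force the teal unit before the mauve unit, so yes — every valid ordering has the teal unit earlier.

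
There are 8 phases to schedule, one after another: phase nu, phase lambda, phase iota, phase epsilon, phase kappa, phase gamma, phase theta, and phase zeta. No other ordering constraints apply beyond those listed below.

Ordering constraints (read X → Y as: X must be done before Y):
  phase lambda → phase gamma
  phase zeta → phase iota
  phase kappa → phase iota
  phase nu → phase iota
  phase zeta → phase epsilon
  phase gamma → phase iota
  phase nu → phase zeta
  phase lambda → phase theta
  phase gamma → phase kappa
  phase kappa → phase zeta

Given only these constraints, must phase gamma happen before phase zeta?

Following the dependencies: phase gamma → phase kappa → phase zeta.
That forces phase gamma before phase zeta in every valid schedule.

Yes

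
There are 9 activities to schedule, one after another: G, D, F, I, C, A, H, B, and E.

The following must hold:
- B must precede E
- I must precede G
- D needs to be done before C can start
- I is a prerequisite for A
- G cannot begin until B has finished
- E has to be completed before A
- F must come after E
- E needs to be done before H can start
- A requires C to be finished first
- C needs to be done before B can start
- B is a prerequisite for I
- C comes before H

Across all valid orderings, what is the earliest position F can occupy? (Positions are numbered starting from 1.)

Working backwards through the constraints from F, its full set of required predecessors is D, C, B, E — 4 of them.
So at minimum 4 activities come before F, putting F no earlier than position 5. That position is achievable by scheduling exactly those predecessors first.

5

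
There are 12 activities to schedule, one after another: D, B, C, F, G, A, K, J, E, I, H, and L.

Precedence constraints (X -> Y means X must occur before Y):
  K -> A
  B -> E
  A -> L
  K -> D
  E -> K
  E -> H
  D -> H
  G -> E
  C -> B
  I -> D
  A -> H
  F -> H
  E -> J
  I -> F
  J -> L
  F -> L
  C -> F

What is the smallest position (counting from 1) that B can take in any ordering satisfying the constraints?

The only activity forced before B (directly or transitively) is C.
So at minimum 1 activity comes before B, putting B no earlier than position 2. That position is achievable by scheduling exactly that predecessor first.

2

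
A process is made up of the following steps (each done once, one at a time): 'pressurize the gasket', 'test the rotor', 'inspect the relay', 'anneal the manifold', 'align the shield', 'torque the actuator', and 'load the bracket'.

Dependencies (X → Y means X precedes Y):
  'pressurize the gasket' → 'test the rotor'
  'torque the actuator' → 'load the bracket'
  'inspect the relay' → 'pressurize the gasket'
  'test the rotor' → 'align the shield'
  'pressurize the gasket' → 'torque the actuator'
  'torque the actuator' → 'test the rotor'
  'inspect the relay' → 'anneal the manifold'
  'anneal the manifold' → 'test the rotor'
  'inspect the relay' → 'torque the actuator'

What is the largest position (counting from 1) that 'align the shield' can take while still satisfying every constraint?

'align the shield' has no required successors, so nothing stops it from going last (position 7).

7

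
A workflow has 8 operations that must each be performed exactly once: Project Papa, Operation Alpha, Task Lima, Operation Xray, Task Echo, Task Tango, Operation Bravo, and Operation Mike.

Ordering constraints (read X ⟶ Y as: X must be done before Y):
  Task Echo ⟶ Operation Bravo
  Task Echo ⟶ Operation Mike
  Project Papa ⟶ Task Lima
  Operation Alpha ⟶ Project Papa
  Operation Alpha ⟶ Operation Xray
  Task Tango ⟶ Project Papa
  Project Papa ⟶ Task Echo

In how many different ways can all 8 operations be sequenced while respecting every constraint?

104

2 operations have no prerequisites (Operation Alpha, Task Tango), so any of them could come first.
Enumerating by repeatedly choosing an available operation (one whose prerequisites are all placed) gives 104 distinct complete orderings.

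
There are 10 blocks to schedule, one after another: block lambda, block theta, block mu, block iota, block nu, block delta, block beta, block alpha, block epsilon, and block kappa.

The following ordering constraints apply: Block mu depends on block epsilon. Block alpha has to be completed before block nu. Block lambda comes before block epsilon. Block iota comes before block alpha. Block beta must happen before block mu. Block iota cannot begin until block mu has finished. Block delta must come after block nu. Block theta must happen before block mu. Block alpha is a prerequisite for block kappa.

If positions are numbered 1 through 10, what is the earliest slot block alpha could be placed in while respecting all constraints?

7

Working backwards through the constraints from block alpha, its full set of required predecessors is block lambda, block theta, block mu, block iota, block beta, block epsilon — 6 of them.
So at minimum 6 blocks come before block alpha, putting block alpha no earlier than position 7. That position is achievable by scheduling exactly those predecessors first.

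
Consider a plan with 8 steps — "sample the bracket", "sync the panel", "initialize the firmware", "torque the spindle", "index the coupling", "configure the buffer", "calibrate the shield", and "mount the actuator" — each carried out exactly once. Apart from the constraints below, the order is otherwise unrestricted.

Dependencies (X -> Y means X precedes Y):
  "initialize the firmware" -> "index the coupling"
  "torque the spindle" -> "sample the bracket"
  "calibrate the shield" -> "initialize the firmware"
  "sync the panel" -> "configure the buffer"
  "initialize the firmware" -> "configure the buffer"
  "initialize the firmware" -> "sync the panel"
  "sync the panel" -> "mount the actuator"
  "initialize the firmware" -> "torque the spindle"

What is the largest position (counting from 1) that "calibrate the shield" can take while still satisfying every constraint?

Following every chain forward from "calibrate the shield", the steps that must come later are "sample the bracket", "sync the panel", "initialize the firmware", "torque the spindle", "index the coupling", "configure the buffer", "mount the actuator" — 7 of them.
So at least 7 steps follow "calibrate the shield", putting "calibrate the shield" no later than position 1. That position is achievable by scheduling everything else first.

1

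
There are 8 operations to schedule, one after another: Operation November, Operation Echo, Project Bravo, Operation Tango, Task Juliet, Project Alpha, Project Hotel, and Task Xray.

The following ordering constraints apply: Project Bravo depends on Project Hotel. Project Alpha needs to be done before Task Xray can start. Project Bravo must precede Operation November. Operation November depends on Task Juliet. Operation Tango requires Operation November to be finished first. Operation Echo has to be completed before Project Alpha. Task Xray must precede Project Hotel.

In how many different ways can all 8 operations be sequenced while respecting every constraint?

6

The operations with no prerequisites are Operation Echo, Task Juliet; any of them can be placed first.
Counting all ways to extend the partial order to a total order gives 6.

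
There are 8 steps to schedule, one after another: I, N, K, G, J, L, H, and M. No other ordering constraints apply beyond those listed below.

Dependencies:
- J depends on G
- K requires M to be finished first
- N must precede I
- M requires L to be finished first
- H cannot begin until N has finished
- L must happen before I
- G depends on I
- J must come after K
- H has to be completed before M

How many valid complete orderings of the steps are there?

26

The steps with no prerequisites are N, L; any of them can be placed first.
Counting all ways to extend the partial order to a total order gives 26.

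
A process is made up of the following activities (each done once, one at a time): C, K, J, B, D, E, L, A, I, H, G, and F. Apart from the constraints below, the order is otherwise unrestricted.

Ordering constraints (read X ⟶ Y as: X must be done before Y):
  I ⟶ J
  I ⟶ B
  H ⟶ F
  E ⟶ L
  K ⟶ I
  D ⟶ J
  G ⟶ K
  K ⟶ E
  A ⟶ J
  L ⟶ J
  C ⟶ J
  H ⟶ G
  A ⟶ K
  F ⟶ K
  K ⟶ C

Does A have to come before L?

Yes

Following the dependencies: A → K → E → L.
So A must precede L in any valid ordering.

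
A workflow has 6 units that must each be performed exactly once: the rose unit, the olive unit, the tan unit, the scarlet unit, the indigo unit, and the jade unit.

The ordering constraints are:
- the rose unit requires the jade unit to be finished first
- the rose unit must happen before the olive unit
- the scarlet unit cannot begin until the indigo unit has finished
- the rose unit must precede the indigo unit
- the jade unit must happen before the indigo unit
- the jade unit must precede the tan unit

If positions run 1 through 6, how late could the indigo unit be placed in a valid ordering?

5

Following the constraints forward from the indigo unit, its only required successor is the scarlet unit.
So at least 1 unit follows the indigo unit, putting the indigo unit no later than position 5. That position is achievable by scheduling everything else first.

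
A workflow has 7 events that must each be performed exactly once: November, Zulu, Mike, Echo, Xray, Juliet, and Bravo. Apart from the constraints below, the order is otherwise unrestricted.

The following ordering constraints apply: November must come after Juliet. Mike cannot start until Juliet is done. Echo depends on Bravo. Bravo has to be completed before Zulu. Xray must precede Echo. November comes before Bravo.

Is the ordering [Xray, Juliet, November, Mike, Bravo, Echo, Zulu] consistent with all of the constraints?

Every stated constraint is respected: Xray sits at position 1, ahead of Echo at position 6, and each of the other listed pairs likewise has the predecessor earlier in the sequence.

Yes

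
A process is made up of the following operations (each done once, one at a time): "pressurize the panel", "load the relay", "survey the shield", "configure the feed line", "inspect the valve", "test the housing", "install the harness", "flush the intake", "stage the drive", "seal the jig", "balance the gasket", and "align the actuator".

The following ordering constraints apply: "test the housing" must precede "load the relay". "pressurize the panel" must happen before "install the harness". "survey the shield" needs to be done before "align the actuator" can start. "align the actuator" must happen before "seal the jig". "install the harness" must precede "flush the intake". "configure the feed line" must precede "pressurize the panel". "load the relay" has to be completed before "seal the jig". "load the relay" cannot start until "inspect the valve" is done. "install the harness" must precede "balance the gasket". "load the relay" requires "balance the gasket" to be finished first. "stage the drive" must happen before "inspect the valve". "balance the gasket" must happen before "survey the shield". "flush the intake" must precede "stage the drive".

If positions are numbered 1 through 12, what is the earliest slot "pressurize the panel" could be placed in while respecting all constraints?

Working backwards through the constraints from "pressurize the panel", its only required predecessor is "configure the feed line".
So at minimum 1 operation comes before "pressurize the panel", putting "pressurize the panel" no earlier than position 2. That position is achievable by scheduling exactly that predecessor first.

2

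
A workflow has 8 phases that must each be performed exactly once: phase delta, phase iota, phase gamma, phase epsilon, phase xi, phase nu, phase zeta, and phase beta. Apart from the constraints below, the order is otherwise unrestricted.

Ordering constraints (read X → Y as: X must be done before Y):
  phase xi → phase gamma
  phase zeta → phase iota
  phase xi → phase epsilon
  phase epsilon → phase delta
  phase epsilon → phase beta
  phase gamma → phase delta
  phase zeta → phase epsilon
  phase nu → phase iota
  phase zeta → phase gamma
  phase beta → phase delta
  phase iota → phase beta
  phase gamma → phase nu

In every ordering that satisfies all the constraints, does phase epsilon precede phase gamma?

No

Nothing in the constraints links phase epsilon and phase gamma; they are unordered relative to each other.
So phase epsilon can come before phase gamma or after — it is not forced.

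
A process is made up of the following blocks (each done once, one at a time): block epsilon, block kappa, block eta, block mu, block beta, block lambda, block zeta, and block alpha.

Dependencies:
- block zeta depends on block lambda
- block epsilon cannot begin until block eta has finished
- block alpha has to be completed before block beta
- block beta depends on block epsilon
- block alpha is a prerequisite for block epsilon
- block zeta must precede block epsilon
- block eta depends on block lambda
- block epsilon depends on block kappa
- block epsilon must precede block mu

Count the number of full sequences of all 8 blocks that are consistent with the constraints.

80

3 blocks have no prerequisites (block kappa, block lambda, block alpha), so any of them could come first.
Counting all ways to extend the partial order to a total order gives 80.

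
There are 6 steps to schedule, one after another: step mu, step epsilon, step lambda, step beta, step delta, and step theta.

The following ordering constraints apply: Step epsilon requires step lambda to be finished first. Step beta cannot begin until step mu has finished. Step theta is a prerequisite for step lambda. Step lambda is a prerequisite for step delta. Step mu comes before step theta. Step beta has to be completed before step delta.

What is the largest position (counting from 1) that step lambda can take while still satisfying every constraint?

4

Following every chain forward from step lambda, the steps that must come later are step epsilon, step delta — 2 of them.
So at least 2 steps follow step lambda, putting step lambda no later than position 4. That position is achievable by scheduling everything else first.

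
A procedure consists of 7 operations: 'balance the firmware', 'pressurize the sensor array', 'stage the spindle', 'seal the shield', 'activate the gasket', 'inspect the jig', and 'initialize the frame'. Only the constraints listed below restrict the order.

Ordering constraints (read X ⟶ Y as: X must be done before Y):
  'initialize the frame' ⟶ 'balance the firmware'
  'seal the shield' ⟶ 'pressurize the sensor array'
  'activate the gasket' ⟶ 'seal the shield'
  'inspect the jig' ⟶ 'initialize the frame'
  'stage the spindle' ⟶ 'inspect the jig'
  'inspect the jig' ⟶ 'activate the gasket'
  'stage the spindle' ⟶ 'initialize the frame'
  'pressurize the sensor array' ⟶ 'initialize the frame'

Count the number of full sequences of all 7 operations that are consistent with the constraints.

Only 'stage the spindle' has no prerequisites, so it must go first.
Continuing from there, at each step only one operation has all its prerequisites placed, so the ordering is fully determined — there is exactly 1.

1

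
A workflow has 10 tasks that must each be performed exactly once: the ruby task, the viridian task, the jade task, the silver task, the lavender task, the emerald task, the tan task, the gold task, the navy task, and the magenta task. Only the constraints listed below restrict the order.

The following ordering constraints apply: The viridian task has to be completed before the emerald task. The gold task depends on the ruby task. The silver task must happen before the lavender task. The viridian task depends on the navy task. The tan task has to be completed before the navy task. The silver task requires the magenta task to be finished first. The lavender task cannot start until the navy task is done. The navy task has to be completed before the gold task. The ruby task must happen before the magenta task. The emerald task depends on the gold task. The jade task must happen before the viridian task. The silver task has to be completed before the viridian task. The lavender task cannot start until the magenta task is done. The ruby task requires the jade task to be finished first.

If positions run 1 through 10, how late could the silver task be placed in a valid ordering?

7

Following every chain forward from the silver task, the tasks that must come later are the viridian task, the lavender task, the emerald task — 3 of them.
With 3 mandatory successors out of 10 tasks total, the latest slot for the silver task is 10−3 = 7, and it's reachable by doing all non-successors before the silver task.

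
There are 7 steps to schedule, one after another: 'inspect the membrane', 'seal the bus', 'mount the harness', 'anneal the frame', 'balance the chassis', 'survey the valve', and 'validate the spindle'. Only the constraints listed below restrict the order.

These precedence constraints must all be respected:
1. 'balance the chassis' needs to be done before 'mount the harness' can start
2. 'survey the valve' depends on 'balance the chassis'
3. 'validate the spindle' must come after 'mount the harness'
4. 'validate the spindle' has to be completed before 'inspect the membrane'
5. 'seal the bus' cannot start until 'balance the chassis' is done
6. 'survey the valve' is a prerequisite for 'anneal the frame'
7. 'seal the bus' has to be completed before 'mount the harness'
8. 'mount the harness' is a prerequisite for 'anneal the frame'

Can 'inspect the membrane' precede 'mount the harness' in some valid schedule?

The constraints give a chain 'mount the harness' → 'validate the spindle' → 'inspect the membrane', which forces 'mount the harness' before 'inspect the membrane'.
Hence 'inspect the membrane' can never be scheduled before 'mount the harness'.

No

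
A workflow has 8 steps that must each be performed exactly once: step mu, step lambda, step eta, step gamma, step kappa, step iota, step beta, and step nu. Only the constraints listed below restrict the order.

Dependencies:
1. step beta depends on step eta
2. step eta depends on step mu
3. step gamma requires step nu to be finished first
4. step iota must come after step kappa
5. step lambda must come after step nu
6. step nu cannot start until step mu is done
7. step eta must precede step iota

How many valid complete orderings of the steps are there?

The steps with no prerequisites are step mu, step kappa; any of them can be placed first.
Systematically extending each partial ordering one step at a time and counting, there are 430 complete orderings.

430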